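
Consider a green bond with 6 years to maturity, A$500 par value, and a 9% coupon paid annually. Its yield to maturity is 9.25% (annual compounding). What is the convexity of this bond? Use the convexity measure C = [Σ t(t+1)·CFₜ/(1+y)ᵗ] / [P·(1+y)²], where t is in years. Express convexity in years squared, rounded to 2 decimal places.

26.58

With y = 0.0925:
  t   CF        PV=CF/(1+0.0925)^t    t·PV        t(t+1)·PV
  1        45.00        41.1899        41.1899          82.3799
  2        45.00        37.7025        75.4049         226.2147
  3        45.00        34.5103       103.5308         414.1231
  4        45.00        31.5883       126.3533         631.7667
  5        45.00        28.9138       144.5690         867.4142
  6       545.00       320.5294     1,923.1762      13,462.2335
  Σ                    494.4342     2,414.2242      15,684.1321
P = 494.4342.
Convexity = Σ t(t+1)·PV / [P·(1+y)²] = 15,684.1321 / (494.4342 × 1.193556) = 26.57719.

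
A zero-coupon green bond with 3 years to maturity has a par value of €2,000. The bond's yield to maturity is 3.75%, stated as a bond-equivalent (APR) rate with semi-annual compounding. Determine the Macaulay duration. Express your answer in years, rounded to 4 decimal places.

3.0000 years

A zero-coupon bond has a single cash flow at maturity, so its Macaulay duration equals its maturity: 3 years.
(Equivalently: 6 semi-annual periods ÷ 2 = 3 years.)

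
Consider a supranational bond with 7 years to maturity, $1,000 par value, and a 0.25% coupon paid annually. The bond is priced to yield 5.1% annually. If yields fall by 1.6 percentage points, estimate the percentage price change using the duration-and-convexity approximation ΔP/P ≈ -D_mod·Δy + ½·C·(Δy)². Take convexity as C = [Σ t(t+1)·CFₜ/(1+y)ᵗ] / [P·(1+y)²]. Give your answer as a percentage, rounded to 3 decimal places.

+11.200%

With y = 0.051:
  t   CF        PV=CF/(1+0.051)^t    t·PV        t(t+1)·PV
  1         2.50         2.3787         2.3787           4.7574
  2         2.50         2.2633         4.5265          13.5796
  3         2.50         2.1534         6.4603          25.8412
  4         2.50         2.0489         8.1958          40.9788
  5         2.50         1.9495         9.7476          58.4854
  6         2.50         1.8549        11.1295          77.9064
  7     1,002.50       707.7264     4,954.0845      39,632.6759
  Σ                    720.3751     4,996.5228      39,854.2247
P = 720.3751; D_Mac = 6.93600 yrs; D_mod = 6.59943 yrs; C = 50.08529.
Duration effect: -6.59943 × (-0.016) = +0.105591
Convexity effect: 0.5 × 50.08529 × (-0.016)² = +0.0064109
ΔP/P ≈ +0.105591 + 0.0064109 = +0.112002 = +11.2002%.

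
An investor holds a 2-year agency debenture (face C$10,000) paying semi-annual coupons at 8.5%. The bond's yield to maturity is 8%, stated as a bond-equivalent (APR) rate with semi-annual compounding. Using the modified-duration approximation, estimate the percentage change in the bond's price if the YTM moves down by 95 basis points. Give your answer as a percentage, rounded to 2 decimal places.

+1.72%

Periodic yield y = 0.04. Modified duration first:
  t   CF        PV=CF/(1+0.04)^t    t·PV
  1       425.00       408.6538       408.6538
  2       425.00       392.9364       785.8728
  3       425.00       377.8235     1,133.4704
  4    10,425.00     8,911.3337    35,645.3348
  Σ                 10,090.7474    37,973.3318
P = 10,090.7474; D_Mac = 3.76318 half-year periods = 1.88159 yrs; D_mod = 1.88159/(1+0.04) = 1.80922 yrs.
ΔP/P ≈ -D_mod · Δy = -1.80922 × (-0.0095) = +0.017188 = +1.7188%.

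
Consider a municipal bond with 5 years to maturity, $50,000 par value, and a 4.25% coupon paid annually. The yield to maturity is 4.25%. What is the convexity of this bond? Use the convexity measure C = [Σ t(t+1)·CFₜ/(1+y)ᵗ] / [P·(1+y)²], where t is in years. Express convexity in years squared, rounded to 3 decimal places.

With y = 0.0425:
  t   CF        PV=CF/(1+0.0425)^t    t·PV        t(t+1)·PV
  1     2,125.00     2,038.3693     2,038.3693       4,076.7386
  2     2,125.00     1,955.2703     3,910.5406      11,731.6219
  3     2,125.00     1,875.5591     5,626.6772      22,506.7087
  4     2,125.00     1,799.0974     7,196.3897      35,981.9483
  5    52,125.00    42,331.7039   211,658.5195   1,269,951.1172
  Σ                 50,000.0000   230,430.4963   1,344,248.1347
P = 50,000.0000.
Convexity = Σ t(t+1)·PV / [P·(1+y)²] = 1,344,248.1347 / (50,000.0000 × 1.086806) = 24.73759.

24.738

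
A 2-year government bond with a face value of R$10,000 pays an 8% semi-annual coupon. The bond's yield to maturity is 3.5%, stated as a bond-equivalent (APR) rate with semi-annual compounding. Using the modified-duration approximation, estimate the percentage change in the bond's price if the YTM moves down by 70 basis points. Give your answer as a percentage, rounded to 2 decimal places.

Periodic yield y = 0.0175. Modified duration first:
  t   CF        PV=CF/(1+0.0175)^t    t·PV
  1       400.00       393.1204       393.1204
  2       400.00       386.3591       772.7182
  3       400.00       379.7141     1,139.1423
  4    10,400.00     9,702.7685    38,811.0738
  Σ                 10,861.9621    41,116.0548
P = 10,861.9621; D_Mac = 3.78532 half-year periods = 1.89266 yrs; D_mod = 1.89266/(1+0.0175) = 1.86011 yrs.
ΔP/P ≈ -D_mod · Δy = -1.86011 × (-0.007) = +0.013021 = +1.3021%.

+1.30%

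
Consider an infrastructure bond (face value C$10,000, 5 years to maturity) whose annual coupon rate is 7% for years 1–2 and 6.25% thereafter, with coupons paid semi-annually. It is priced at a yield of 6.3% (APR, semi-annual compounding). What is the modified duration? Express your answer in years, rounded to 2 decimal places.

4.19 years

Periodic yield y = 0.0315. First find Macaulay duration:
  t   CF        PV=CF/(1+0.0315)^t    t·PV
  1       350.00       339.3117       339.3117
  2       350.00       328.9498       657.8995
  3       350.00       318.9043       956.7128
  4       350.00       309.1656     1,236.6623
  5       312.50       267.6109     1,338.0547
  6       312.50       259.4386     1,556.6317
  7       312.50       251.5159     1,760.6111
  8       312.50       243.8351     1,950.6805
  9       312.50       236.3888     2,127.4994
  10   10,312.50     7,562.6088    75,626.0885
  Σ                 10,117.7295    87,550.1522
P = 10,117.7295; Macaulay duration = 87,550.1522 / 10,117.7295 = 8.65314 half-year periods = 4.32657 years.
Modified duration = D_Mac / (1 + y) = 4.32657 / 1.0315 = 4.19445 years.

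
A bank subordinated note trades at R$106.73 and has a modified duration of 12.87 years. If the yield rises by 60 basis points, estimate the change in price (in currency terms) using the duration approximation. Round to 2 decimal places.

-R$8.24

Duration approximation: ΔP/P ≈ -D_mod · Δy = -12.87 × (+0.006) = -0.077220.
ΔP ≈ 106.73 × (-0.077220) = -8.2416906.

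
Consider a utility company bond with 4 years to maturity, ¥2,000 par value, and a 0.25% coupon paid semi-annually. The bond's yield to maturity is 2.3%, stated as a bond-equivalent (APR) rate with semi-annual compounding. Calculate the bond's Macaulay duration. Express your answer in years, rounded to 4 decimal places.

3.9817 years

Periodic yield y = 0.0115. Discount each cash flow and weight by its period:
  t   CF        PV=CF/(1+0.0115)^t    t·PV
  1         2.50         2.4716         2.4716
  2         2.50         2.4435         4.8870
  3         2.50         2.4157         7.2471
  4         2.50         2.3882         9.5529
  5         2.50         2.3611        11.8054
  6         2.50         2.3342        14.0054
  7         2.50         2.3077        16.1539
  8     2,002.50     1,827.4497    14,619.5975
  Σ                  1,844.1717    14,685.7207
Price P = Σ PV = 1,844.1717.
Macaulay duration = Σ(t·PV) / P = 14,685.7207 / 1,844.1717 = 7.96332 half-year periods.
In years: 7.96332 / 2 = 3.98166 years.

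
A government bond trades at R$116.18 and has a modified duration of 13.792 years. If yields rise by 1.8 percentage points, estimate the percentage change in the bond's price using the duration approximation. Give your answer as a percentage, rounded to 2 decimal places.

Duration approximation: ΔP/P ≈ -D_mod · Δy = -13.792 × (+0.018) = -0.248256.
As a percentage: -24.8256%.

-24.83%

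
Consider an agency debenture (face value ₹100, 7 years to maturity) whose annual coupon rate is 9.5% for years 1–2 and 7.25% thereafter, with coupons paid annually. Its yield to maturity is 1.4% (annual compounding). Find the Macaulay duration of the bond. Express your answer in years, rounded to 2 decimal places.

5.81 years

Periodic yield y = 0.014. Discount each cash flow and weight by its year:
  t   CF        PV=CF/(1+0.014)^t    t·PV
  1         9.50         9.3688         9.3688
  2         9.50         9.2395        18.4790
  3         7.25         6.9538        20.8615
  4         7.25         6.8578        27.4313
  5         7.25         6.7631        33.8157
  6         7.25         6.6698        40.0186
  7       107.25        97.3042       681.1294
  Σ                    143.1571       831.1043
Price P = Σ PV = 143.1571.
Macaulay duration = Σ(t·PV) / P = 831.1043 / 143.1571 = 5.80554 years.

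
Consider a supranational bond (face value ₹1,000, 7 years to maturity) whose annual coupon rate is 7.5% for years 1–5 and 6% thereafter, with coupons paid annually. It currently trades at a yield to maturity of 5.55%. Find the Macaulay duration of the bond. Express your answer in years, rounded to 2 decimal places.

5.75 years

Periodic yield y = 0.0555. Discount each cash flow and weight by its year:
  t   CF        PV=CF/(1+0.0555)^t    t·PV
  1        75.00        71.0564        71.0564
  2        75.00        67.3201       134.6402
  3        75.00        63.7803       191.3409
  4        75.00        60.4266       241.7065
  5        75.00        57.2493       286.2464
  6        60.00        43.3912       260.3473
  7     1,060.00       726.2702     5,083.8911
  Σ                  1,089.4941     6,269.2288
Price P = Σ PV = 1,089.4941.
Macaulay duration = Σ(t·PV) / P = 6,269.2288 / 1,089.4941 = 5.75426 years.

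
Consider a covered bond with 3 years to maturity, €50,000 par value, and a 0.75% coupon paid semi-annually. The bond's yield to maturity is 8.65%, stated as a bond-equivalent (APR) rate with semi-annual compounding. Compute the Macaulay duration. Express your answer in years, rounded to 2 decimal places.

Periodic yield y = 0.04325. Discount each cash flow and weight by its period:
  t   CF        PV=CF/(1+0.04325)^t    t·PV
  1       187.50       179.7268       179.7268
  2       187.50       172.2759       344.5518
  3       187.50       165.1338       495.4015
  4       187.50       158.2879       633.1516
  5       187.50       151.7258       758.6288
  6    50,187.50    38,928.2788   233,569.6730
  Σ                 39,755.4290   235,981.1334
Price P = Σ PV = 39,755.4290.
Macaulay duration = Σ(t·PV) / P = 235,981.1334 / 39,755.4290 = 5.93582 half-year periods.
In years: 5.93582 / 2 = 2.96791 years.

2.97 years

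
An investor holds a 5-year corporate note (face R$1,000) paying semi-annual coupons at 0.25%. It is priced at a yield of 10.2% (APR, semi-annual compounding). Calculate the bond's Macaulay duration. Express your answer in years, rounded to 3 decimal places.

4.962 years

Periodic yield y = 0.051. Discount each cash flow and weight by its period:
  t   CF        PV=CF/(1+0.051)^t    t·PV
  1         1.25         1.1893         1.1893
  2         1.25         1.1316         2.2633
  3         1.25         1.0767         3.2302
  4         1.25         1.0245         4.0979
  5         1.25         0.9748         4.8738
  6         1.25         0.9275         5.5647
  7         1.25         0.8825         6.1772
  8         1.25         0.8396         6.7170
  9         1.25         0.7989         7.1900
  10    1,001.25       608.8571     6,088.5709
  Σ                    617.7024     6,129.8743
Price P = Σ PV = 617.7024.
Macaulay duration = Σ(t·PV) / P = 6,129.8743 / 617.7024 = 9.92367 half-year periods.
In years: 9.92367 / 2 = 4.96183 years.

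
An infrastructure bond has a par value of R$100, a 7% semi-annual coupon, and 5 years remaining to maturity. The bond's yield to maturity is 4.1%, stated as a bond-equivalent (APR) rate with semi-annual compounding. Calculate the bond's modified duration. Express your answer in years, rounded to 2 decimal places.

4.26 years

Periodic yield y = 0.0205. First find Macaulay duration:
  t   CF        PV=CF/(1+0.0205)^t    t·PV
  1         3.50         3.4297         3.4297
  2         3.50         3.3608         6.7216
  3         3.50         3.2933         9.8798
  4         3.50         3.2271        12.9085
  5         3.50         3.1623        15.8115
  6         3.50         3.0988        18.5926
  7         3.50         3.0365        21.2557
  8         3.50         2.9755        23.8042
  9         3.50         2.9158        26.2418
  10      103.50        84.4910       844.9096
  Σ                    112.9907       983.5551
P = 112.9907; Macaulay duration = 983.5551 / 112.9907 = 8.70474 half-year periods = 4.35237 years.
Modified duration = D_Mac / (1 + y) = 4.35237 / 1.0205 = 4.26494 years.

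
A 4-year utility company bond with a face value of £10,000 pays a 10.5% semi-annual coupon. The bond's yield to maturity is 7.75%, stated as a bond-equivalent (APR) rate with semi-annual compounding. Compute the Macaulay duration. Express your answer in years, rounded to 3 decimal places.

3.399 years

Periodic yield y = 0.03875. Discount each cash flow and weight by its period:
  t   CF        PV=CF/(1+0.03875)^t    t·PV
  1       525.00       505.4152       505.4152
  2       525.00       486.5609       973.1219
  3       525.00       468.4100     1,405.2301
  4       525.00       450.9363     1,803.7450
  5       525.00       434.1143     2,170.5716
  6       525.00       417.9199     2,507.5196
  7       525.00       402.3297     2,816.3076
  8    10,525.00     7,764.8632    62,118.9058
  Σ                 10,930.5495    74,300.8168
Price P = Σ PV = 10,930.5495.
Macaulay duration = Σ(t·PV) / P = 74,300.8168 / 10,930.5495 = 6.79754 half-year periods.
In years: 6.79754 / 2 = 3.39877 years.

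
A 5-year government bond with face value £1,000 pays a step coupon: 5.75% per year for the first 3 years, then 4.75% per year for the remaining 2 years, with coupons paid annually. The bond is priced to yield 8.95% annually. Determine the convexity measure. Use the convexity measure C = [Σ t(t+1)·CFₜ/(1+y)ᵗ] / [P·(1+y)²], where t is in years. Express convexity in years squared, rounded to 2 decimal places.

21.58

With y = 0.0895:
  t   CF        PV=CF/(1+0.0895)^t    t·PV        t(t+1)·PV
  1        57.50        52.7765        52.7765         105.5530
  2        57.50        48.4410        96.8821         290.6462
  3        57.50        44.4617       133.3851         533.5405
  4        47.50        33.7120       134.8480         674.2402
  5     1,047.50       682.3668     3,411.8338      20,471.0026
  Σ                    861.7580     3,829.7255      22,074.9825
P = 861.7580.
Convexity = Σ t(t+1)·PV / [P·(1+y)²] = 22,074.9825 / (861.7580 × 1.187010) = 21.58045.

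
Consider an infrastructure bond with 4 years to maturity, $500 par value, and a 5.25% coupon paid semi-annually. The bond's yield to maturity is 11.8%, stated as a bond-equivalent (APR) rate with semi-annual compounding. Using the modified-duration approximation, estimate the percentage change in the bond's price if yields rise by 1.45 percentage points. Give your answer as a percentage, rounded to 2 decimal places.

Periodic yield y = 0.059. Modified duration first:
  t   CF        PV=CF/(1+0.059)^t    t·PV
  1       13.125        12.3938        12.3938
  2       13.125        11.7033        23.4065
  3       13.125        11.0513        33.1538
  4       13.125        10.4356        41.7422
  5       13.125         9.8542        49.2708
  6       13.125         9.3052        55.8309
  7       13.125         8.7867        61.5072
  8      513.125       324.3811     2,595.0485
  Σ                    397.9110     2,872.3537
P = 397.9110; D_Mac = 7.21858 half-year periods = 3.60929 yrs; D_mod = 3.60929/(1+0.059) = 3.40821 yrs.
ΔP/P ≈ -D_mod · Δy = -3.40821 × (+0.0145) = -0.049419 = -4.9419%.

-4.94%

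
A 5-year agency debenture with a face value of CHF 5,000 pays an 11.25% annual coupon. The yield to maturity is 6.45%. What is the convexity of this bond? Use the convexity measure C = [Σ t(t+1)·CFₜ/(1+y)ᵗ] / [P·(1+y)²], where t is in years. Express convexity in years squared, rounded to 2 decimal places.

With y = 0.0645:
  t   CF        PV=CF/(1+0.0645)^t    t·PV        t(t+1)·PV
  1       562.50       528.4171       528.4171       1,056.8342
  2       562.50       496.3993       992.7987       2,978.3960
  3       562.50       466.3216     1,398.9648       5,595.8592
  4       562.50       438.0663     1,752.2653       8,761.3264
  5     5,562.50     4,069.5060    20,347.5301     122,085.1806
  Σ                  5,998.7104    25,019.9759     140,477.5963
P = 5,998.7104.
Convexity = Σ t(t+1)·PV / [P·(1+y)²] = 140,477.5963 / (5,998.7104 × 1.133160) = 20.66607.

20.67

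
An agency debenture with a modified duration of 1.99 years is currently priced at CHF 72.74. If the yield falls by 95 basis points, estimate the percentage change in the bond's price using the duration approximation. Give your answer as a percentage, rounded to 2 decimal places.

Duration approximation: ΔP/P ≈ -D_mod · Δy = -1.99 × (-0.0095) = +0.018905.
As a percentage: +1.8905%.

+1.89%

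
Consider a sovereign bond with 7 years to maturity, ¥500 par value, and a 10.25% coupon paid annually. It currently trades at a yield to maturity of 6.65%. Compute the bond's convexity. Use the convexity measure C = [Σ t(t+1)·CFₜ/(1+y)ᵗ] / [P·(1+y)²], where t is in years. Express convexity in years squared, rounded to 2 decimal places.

With y = 0.0665:
  t   CF        PV=CF/(1+0.0665)^t    t·PV        t(t+1)·PV
  1        51.25        48.0544        48.0544          96.1088
  2        51.25        45.0580        90.1160         270.3481
  3        51.25        42.2485       126.7455         506.9820
  4        51.25        39.6142       158.4566         792.2832
  5        51.25        37.1441       185.7204       1,114.3223
  6        51.25        34.8280       208.9681       1,462.7766
  7       551.25       351.2551     2,458.7854      19,670.2831
  Σ                    598.2022     3,276.8464      23,913.1041
P = 598.2022.
Convexity = Σ t(t+1)·PV / [P·(1+y)²] = 23,913.1041 / (598.2022 × 1.137422) = 35.14522.

35.15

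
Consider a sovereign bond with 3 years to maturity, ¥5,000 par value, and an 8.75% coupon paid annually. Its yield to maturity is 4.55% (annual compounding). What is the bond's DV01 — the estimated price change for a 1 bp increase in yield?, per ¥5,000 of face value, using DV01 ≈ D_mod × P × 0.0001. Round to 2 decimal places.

Periodic yield y = 0.0455.
  t   CF        PV=CF/(1+0.0455)^t    t·PV
  1       437.50       418.4601       418.4601
  2       437.50       400.2487       800.4975
  3     5,437.50     4,758.0298    14,274.0894
  Σ                  5,576.7386    15,493.0470
P = 5,576.7386; D_Mac = 2.77816 yrs; D_mod = 2.65725 yrs.
DV01 ≈ 2.65725 × 5,576.7386 × 0.0001 = 1.481879.

¥1.48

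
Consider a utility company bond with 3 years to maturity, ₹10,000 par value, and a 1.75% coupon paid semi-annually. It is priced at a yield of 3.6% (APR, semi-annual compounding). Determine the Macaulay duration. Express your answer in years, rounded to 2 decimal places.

Periodic yield y = 0.018. Discount each cash flow and weight by its period:
  t   CF        PV=CF/(1+0.018)^t    t·PV
  1        87.50        85.9528        85.9528
  2        87.50        84.4331       168.8661
  3        87.50        82.9401       248.8204
  4        87.50        81.4736       325.8944
  5        87.50        80.0330       400.1651
  6    10,087.50     9,063.5196    54,381.1178
  Σ                  9,478.3523    55,610.8166
Price P = Σ PV = 9,478.3523.
Macaulay duration = Σ(t·PV) / P = 55,610.8166 / 9,478.3523 = 5.86714 half-year periods.
In years: 5.86714 / 2 = 2.93357 years.

2.93 years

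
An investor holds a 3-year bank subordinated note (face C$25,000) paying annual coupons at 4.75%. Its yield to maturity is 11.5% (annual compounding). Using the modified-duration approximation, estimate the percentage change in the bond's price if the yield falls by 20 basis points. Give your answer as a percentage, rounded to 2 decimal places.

Periodic yield y = 0.115. Modified duration first:
  t   CF        PV=CF/(1+0.115)^t    t·PV
  1     1,187.50     1,065.0224     1,065.0224
  2     1,187.50       955.1771     1,910.3541
  3    26,187.50    18,891.6303    56,674.8909
  Σ                 20,911.8298    59,650.2675
P = 20,911.8298; D_Mac = 2.85247 yrs; D_mod = 2.85247/(1+0.115) = 2.55826 yrs.
ΔP/P ≈ -D_mod · Δy = -2.55826 × (-0.002) = +0.005117 = +0.5117%.

+0.51%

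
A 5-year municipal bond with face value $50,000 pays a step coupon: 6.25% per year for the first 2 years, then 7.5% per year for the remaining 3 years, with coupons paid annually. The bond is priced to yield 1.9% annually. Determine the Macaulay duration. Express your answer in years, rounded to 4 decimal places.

4.4863 years

Periodic yield y = 0.019. Discount each cash flow and weight by its year:
  t   CF        PV=CF/(1+0.019)^t    t·PV
  1     3,125.00     3,066.7321     3,066.7321
  2     3,125.00     3,009.5506     6,019.1013
  3     3,750.00     3,544.1224    10,632.3673
  4     3,750.00     3,478.0397    13,912.1587
  5    53,750.00    48,922.3768   244,611.8842
  Σ                 62,020.8217   278,242.2435
Price P = Σ PV = 62,020.8217.
Macaulay duration = Σ(t·PV) / P = 278,242.2435 / 62,020.8217 = 4.48627 years.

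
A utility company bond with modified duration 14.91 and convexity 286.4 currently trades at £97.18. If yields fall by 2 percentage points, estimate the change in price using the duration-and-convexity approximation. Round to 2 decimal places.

+£34.55

Duration effect: -D_mod·Δy = -14.91 × (-0.02) = +0.298200
Convexity effect: ½·C·(Δy)² = 0.5 × 286.4 × (-0.02)² = +0.0572800
ΔP/P ≈ +0.298200 + 0.0572800 = +0.355480
ΔP ≈ 97.18 × (+0.355480) = +34.5455464.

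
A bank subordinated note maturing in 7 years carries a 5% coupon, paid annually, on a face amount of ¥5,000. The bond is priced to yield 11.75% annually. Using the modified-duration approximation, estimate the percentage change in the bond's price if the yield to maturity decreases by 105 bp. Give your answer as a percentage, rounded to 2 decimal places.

Periodic yield y = 0.1175. Modified duration first:
  t   CF        PV=CF/(1+0.1175)^t    t·PV
  1       250.00       223.7136       223.7136
  2       250.00       200.1912       400.3824
  3       250.00       179.1420       537.4260
  4       250.00       160.3060       641.2242
  5       250.00       143.4506       717.2530
  6       250.00       128.3674       770.2045
  7     5,250.00     2,412.2737    16,885.9159
  Σ                  3,447.4446    20,176.1195
P = 3,447.4446; D_Mac = 5.85249 yrs; D_mod = 5.85249/(1+0.1175) = 5.23712 yrs.
ΔP/P ≈ -D_mod · Δy = -5.23712 × (-0.0105) = +0.054990 = +5.4990%.

+5.50%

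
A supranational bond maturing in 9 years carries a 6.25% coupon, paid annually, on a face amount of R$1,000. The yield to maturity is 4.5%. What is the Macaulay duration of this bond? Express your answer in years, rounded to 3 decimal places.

Periodic yield y = 0.045. Discount each cash flow and weight by its year:
  t   CF        PV=CF/(1+0.045)^t    t·PV
  1        62.50        59.8086        59.8086
  2        62.50        57.2331       114.4662
  3        62.50        54.7685       164.3056
  4        62.50        52.4101       209.6403
  5        62.50        50.1532       250.7660
  6        62.50        47.9935       287.9609
  7        62.50        45.9268       321.4875
  8        62.50        43.9491       351.5926
  9     1,062.50       714.9610     6,434.6486
  Σ                  1,127.2038     8,194.6763
Price P = Σ PV = 1,127.2038.
Macaulay duration = Σ(t·PV) / P = 8,194.6763 / 1,127.2038 = 7.26992 years.

7.270 years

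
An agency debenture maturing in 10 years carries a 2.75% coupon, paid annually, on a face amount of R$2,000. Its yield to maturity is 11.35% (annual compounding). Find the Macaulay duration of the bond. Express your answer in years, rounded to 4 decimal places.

Periodic yield y = 0.1135. Discount each cash flow and weight by its year:
  t   CF        PV=CF/(1+0.1135)^t    t·PV
  1        55.00        49.3938        49.3938
  2        55.00        44.3591        88.7181
  3        55.00        39.8375       119.5125
  4        55.00        35.7768       143.1073
  5        55.00        32.1301       160.6503
  6        55.00        28.8550       173.1301
  7        55.00        25.9138       181.3966
  8        55.00        23.2724       186.1791
  9        55.00        20.9002       188.1019
  10    2,055.00       701.3093     7,013.0932
  Σ                  1,001.7480     8,303.2830
Price P = Σ PV = 1,001.7480.
Macaulay duration = Σ(t·PV) / P = 8,303.2830 / 1,001.7480 = 8.28879 years.

8.2888 years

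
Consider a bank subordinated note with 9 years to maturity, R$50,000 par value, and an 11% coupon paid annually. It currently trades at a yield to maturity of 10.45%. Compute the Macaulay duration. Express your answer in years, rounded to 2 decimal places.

Periodic yield y = 0.1045. Discount each cash flow and weight by its year:
  t   CF        PV=CF/(1+0.1045)^t    t·PV
  1     5,500.00     4,979.6288     4,979.6288
  2     5,500.00     4,508.4914     9,016.9829
  3     5,500.00     4,081.9298    12,245.7893
  4     5,500.00     3,695.7264    14,782.9055
  5     5,500.00     3,346.0628    16,730.3140
  6     5,500.00     3,029.4819    18,176.8917
  7     5,500.00     2,742.8537    19,199.9761
  8     5,500.00     2,483.3443    19,866.7540
  9    55,500.00    22,688.2762   204,194.4862
  Σ                 51,555.7953   319,193.7284
Price P = Σ PV = 51,555.7953.
Macaulay duration = Σ(t·PV) / P = 319,193.7284 / 51,555.7953 = 6.19123 years.

6.19 years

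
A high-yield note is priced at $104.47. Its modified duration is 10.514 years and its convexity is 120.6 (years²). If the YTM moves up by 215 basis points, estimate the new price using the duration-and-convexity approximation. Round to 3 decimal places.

$83.766

Duration effect: -D_mod·Δy = -10.514 × (+0.0215) = -0.226051
Convexity effect: ½·C·(Δy)² = 0.5 × 120.6 × (0.0215)² = +0.027873675
ΔP/P ≈ -0.226051 + 0.027873675 = -0.198177325
New price ≈ 104.47 × (1 - 0.198177325) = 83.76641485725.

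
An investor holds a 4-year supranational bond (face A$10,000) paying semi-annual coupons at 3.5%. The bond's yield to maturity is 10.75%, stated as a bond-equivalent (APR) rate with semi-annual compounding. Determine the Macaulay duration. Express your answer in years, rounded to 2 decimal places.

Periodic yield y = 0.05375. Discount each cash flow and weight by its period:
  t   CF        PV=CF/(1+0.05375)^t    t·PV
  1       175.00       166.0735       166.0735
  2       175.00       157.6024       315.2048
  3       175.00       149.5634       448.6902
  4       175.00       141.9344       567.7376
  5       175.00       134.6946       673.4729
  6       175.00       127.8240       766.9442
  7       175.00       121.3039       849.1276
  8    10,175.00     6,693.1987    53,545.5895
  Σ                  7,692.1950    57,332.8404
Price P = Σ PV = 7,692.1950.
Macaulay duration = Σ(t·PV) / P = 57,332.8404 / 7,692.1950 = 7.45338 half-year periods.
In years: 7.45338 / 2 = 3.72669 years.

3.73 years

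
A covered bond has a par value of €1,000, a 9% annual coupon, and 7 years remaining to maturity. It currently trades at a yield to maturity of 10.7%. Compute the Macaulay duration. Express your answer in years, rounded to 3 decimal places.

Periodic yield y = 0.107. Discount each cash flow and weight by its year:
  t   CF        PV=CF/(1+0.107)^t    t·PV
  1        90.00        81.3008        81.3008
  2        90.00        73.4425       146.8849
  3        90.00        66.3437       199.0311
  4        90.00        59.9311       239.7243
  5        90.00        54.1383       270.6914
  6        90.00        48.9054       293.4324
  7     1,090.00       535.0485     3,745.3395
  Σ                    919.1102     4,976.4044
Price P = Σ PV = 919.1102.
Macaulay duration = Σ(t·PV) / P = 4,976.4044 / 919.1102 = 5.41437 years.

5.414 years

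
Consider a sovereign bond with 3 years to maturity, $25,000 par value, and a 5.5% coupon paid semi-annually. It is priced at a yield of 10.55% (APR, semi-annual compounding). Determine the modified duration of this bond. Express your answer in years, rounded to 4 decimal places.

2.6502 years

Periodic yield y = 0.05275. First find Macaulay duration:
  t   CF        PV=CF/(1+0.05275)^t    t·PV
  1       687.50       653.0515       653.0515
  2       687.50       620.3292     1,240.6583
  3       687.50       589.2464     1,767.7393
  4       687.50       559.7211     2,238.8845
  5       687.50       531.6753     2,658.3763
  6    25,687.50    18,869.9322   113,219.5929
  Σ                 21,823.9557   121,778.3029
P = 21,823.9557; Macaulay duration = 121,778.3029 / 21,823.9557 = 5.58003 half-year periods = 2.79001 years.
Modified duration = D_Mac / (1 + y) = 2.79001 / 1.05275 = 2.65022 years.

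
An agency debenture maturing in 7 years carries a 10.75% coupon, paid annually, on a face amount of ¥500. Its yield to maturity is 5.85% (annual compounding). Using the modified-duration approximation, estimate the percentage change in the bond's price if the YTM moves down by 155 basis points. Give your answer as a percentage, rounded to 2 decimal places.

Periodic yield y = 0.0585. Modified duration first:
  t   CF        PV=CF/(1+0.0585)^t    t·PV
  1        53.75        50.7794        50.7794
  2        53.75        47.9730        95.9460
  3        53.75        45.3217       135.9650
  4        53.75        42.8169       171.2675
  5        53.75        40.4505       202.2526
  6        53.75        38.2149       229.2897
  7       553.75       371.9441     2,603.6089
  Σ                    637.5005     3,489.1091
P = 637.5005; D_Mac = 5.47311 yrs; D_mod = 5.47311/(1+0.0585) = 5.17063 yrs.
ΔP/P ≈ -D_mod · Δy = -5.17063 × (-0.0155) = +0.080145 = +8.0145%.

+8.01%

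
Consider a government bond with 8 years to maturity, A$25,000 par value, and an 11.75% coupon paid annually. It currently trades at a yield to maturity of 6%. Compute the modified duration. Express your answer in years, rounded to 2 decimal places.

5.62 years

Periodic yield y = 0.06. First find Macaulay duration:
  t   CF        PV=CF/(1+0.06)^t    t·PV
  1     2,937.50     2,771.2264     2,771.2264
  2     2,937.50     2,614.3645     5,228.7291
  3     2,937.50     2,466.3816     7,399.1449
  4     2,937.50     2,326.7751     9,307.1005
  5     2,937.50     2,195.0709    10,975.3544
  6     2,937.50     2,070.8216    12,424.9295
  7     2,937.50     1,953.6053    13,675.2369
  8    27,937.50    17,528.3331   140,226.6650
  Σ                 33,926.5786   202,008.3868
P = 33,926.5786; Macaulay duration = 202,008.3868 / 33,926.5786 = 5.95428 years.
Modified duration = D_Mac / (1 + y) = 5.95428 / 1.06 = 5.61725 years.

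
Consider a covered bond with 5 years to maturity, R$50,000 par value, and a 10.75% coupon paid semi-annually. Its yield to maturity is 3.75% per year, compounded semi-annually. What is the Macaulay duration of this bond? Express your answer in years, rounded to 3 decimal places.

Periodic yield y = 0.01875. Discount each cash flow and weight by its period:
  t   CF        PV=CF/(1+0.01875)^t    t·PV
  1     2,687.50     2,638.0368     2,638.0368
  2     2,687.50     2,589.4840     5,178.9680
  3     2,687.50     2,541.8248     7,625.4743
  4     2,687.50     2,495.0427     9,980.1709
  5     2,687.50     2,449.1217    12,245.6084
  6     2,687.50     2,404.0458    14,424.2750
  7     2,687.50     2,359.7996    16,518.5971
  8     2,687.50     2,316.3677    18,530.9415
  9     2,687.50     2,273.7352    20,463.6164
  10   52,687.50    43,755.3714   437,553.7140
  Σ                 65,822.8296   545,159.4024
Price P = Σ PV = 65,822.8296.
Macaulay duration = Σ(t·PV) / P = 545,159.4024 / 65,822.8296 = 8.28222 half-year periods.
In years: 8.28222 / 2 = 4.14111 years.

4.141 years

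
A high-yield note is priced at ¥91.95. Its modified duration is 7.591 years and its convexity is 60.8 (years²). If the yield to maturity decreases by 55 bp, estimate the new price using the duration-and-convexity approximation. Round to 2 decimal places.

Duration effect: -D_mod·Δy = -7.591 × (-0.0055) = +0.0417505
Convexity effect: ½·C·(Δy)² = 0.5 × 60.8 × (-0.0055)² = +0.0009196
ΔP/P ≈ +0.0417505 + 0.0009196 = +0.0426701
New price ≈ 91.95 × (1 + 0.0426701) = 95.873515695.

¥95.87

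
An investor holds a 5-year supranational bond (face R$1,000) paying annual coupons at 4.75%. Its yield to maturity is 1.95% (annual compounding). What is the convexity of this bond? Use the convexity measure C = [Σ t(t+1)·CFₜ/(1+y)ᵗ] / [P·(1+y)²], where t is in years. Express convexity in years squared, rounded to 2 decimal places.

25.76

With y = 0.0195:
  t   CF        PV=CF/(1+0.0195)^t    t·PV        t(t+1)·PV
  1        47.50        46.5915        46.5915          93.1829
  2        47.50        45.7003        91.4006         274.2019
  3        47.50        44.8262       134.4786         537.9144
  4        47.50        43.9688       175.8752         879.3762
  5     1,047.50       951.0818     4,755.4091      28,532.4547
  Σ                  1,132.1686     5,203.7550      30,317.1300
P = 1,132.1686.
Convexity = Σ t(t+1)·PV / [P·(1+y)²] = 30,317.1300 / (1,132.1686 × 1.039380) = 25.76336.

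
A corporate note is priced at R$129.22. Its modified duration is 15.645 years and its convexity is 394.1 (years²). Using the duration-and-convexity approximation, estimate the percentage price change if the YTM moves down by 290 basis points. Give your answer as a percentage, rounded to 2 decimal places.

+61.94%

Duration effect: -D_mod·Δy = -15.645 × (-0.029) = +0.453705
Convexity effect: ½·C·(Δy)² = 0.5 × 394.1 × (-0.029)² = +0.16571905
ΔP/P ≈ +0.453705 + 0.16571905 = +0.61942405
= +61.942405%.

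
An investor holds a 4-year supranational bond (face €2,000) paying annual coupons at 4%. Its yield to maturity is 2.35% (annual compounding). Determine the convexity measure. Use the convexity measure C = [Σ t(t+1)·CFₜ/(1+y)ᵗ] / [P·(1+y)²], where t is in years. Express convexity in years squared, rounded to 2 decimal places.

With y = 0.0235:
  t   CF        PV=CF/(1+0.0235)^t    t·PV        t(t+1)·PV
  1        80.00        78.1632        78.1632         156.3263
  2        80.00        76.3685       152.7370         458.2110
  3        80.00        74.6151       223.8452         895.3806
  4     2,080.00     1,895.4483     7,581.7933      37,908.9663
  Σ                  2,124.5950     8,036.5386      39,418.8843
P = 2,124.5950.
Convexity = Σ t(t+1)·PV / [P·(1+y)²] = 39,418.8843 / (2,124.5950 × 1.047552) = 17.71138.

17.71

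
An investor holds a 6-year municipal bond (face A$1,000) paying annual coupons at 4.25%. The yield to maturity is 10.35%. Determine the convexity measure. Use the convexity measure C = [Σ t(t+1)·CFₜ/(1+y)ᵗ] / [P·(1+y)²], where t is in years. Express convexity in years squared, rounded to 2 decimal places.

With y = 0.1035:
  t   CF        PV=CF/(1+0.1035)^t    t·PV        t(t+1)·PV
  1        42.50        38.5138        38.5138          77.0276
  2        42.50        34.9015        69.8030         209.4091
  3        42.50        31.6280        94.8840         379.5362
  4        42.50        28.6615       114.6462         573.2309
  5        42.50        25.9733       129.8665         779.1992
  6     1,042.50       577.3538     3,464.1229      24,248.8602
  Σ                    737.0320     3,911.8365      26,267.2631
P = 737.0320.
Convexity = Σ t(t+1)·PV / [P·(1+y)²] = 26,267.2631 / (737.0320 × 1.217712) = 29.26738.

29.27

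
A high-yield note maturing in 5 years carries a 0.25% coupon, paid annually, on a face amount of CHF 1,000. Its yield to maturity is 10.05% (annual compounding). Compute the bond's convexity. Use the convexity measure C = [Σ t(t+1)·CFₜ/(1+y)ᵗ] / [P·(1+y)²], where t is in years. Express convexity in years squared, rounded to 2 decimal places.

24.56

With y = 0.1005:
  t   CF        PV=CF/(1+0.1005)^t    t·PV        t(t+1)·PV
  1         2.50         2.2717         2.2717           4.5434
  2         2.50         2.0642         4.1285          12.3854
  3         2.50         1.8757         5.6272          22.5087
  4         2.50         1.7044         6.8177          34.0887
  5     1,002.50       621.0608     3,105.3042      18,631.8252
  Σ                    628.9769     3,124.1493      18,705.3514
P = 628.9769.
Convexity = Σ t(t+1)·PV / [P·(1+y)²] = 18,705.3514 / (628.9769 × 1.211100) = 24.55563.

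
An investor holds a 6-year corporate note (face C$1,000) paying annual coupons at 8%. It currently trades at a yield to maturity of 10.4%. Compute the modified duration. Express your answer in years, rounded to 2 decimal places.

Periodic yield y = 0.104. First find Macaulay duration:
  t   CF        PV=CF/(1+0.104)^t    t·PV
  1        80.00        72.4638        72.4638
  2        80.00        65.6375       131.2749
  3        80.00        59.4542       178.3627
  4        80.00        53.8535       215.4139
  5        80.00        48.7803       243.9016
  6     1,080.00       596.4984     3,578.9907
  Σ                    896.6877     4,420.4075
P = 896.6877; Macaulay duration = 4,420.4075 / 896.6877 = 4.92971 years.
Modified duration = D_Mac / (1 + y) = 4.92971 / 1.104 = 4.46531 years.

4.47 years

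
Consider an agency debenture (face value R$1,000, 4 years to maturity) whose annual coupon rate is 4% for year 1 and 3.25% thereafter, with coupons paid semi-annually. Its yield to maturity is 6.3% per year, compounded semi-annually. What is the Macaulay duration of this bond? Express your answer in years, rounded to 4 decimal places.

3.7437 years

Periodic yield y = 0.0315. Discount each cash flow and weight by its period:
  t   CF        PV=CF/(1+0.0315)^t    t·PV
  1        20.00        19.3892        19.3892
  2        20.00        18.7971        37.5943
  3        16.25        14.8063        44.4188
  4        16.25        14.3541        57.4165
  5        16.25        13.9158        69.5788
  6        16.25        13.4908        80.9448
  7        16.25        13.0788        91.5518
  8     1,016.25       792.9516     6,343.6131
  Σ                    900.7838     6,744.5073
Price P = Σ PV = 900.7838.
Macaulay duration = Σ(t·PV) / P = 6,744.5073 / 900.7838 = 7.48738 half-year periods.
In years: 7.48738 / 2 = 3.74369 years.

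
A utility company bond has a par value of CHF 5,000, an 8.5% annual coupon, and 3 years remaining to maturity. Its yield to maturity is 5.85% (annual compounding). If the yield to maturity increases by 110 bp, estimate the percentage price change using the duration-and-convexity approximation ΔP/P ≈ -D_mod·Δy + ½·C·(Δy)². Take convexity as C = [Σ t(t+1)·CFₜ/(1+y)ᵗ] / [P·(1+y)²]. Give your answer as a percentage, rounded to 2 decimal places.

-2.83%

With y = 0.0585:
  t   CF        PV=CF/(1+0.0585)^t    t·PV        t(t+1)·PV
  1       425.00       401.5116       401.5116         803.0231
  2       425.00       379.3213       758.6426       2,275.9277
  3     5,425.00     4,574.3265    13,722.9794      54,891.9174
  Σ                  5,355.1593    14,883.1335      57,970.8683
P = 5,355.1593; D_Mac = 2.77921 yrs; D_mod = 2.62562 yrs; C = 9.66175.
Duration effect: -2.62562 × (+0.011) = -0.028882
Convexity effect: 0.5 × 9.66175 × (0.011)² = +0.0005845
ΔP/P ≈ -0.028882 + 0.0005845 = -0.028297 = -2.8297%.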